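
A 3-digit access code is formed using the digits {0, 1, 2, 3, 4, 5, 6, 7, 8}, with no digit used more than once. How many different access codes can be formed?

504

Choose and order 3 of the 9 symbols: the first digit has 9 options, the next 8, then 7.
That product is 9 × 8 × 7 = 504.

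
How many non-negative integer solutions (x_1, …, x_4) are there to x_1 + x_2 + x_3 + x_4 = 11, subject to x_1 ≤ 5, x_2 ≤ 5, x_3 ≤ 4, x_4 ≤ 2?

Ignoring the caps, the number of non-negative solutions to x_1+…+x_4 = 11 is C(14,3) = 364.
Subtract solutions that violate a single cap (substitute x_i' = x_i − (cap_i+1)): x_1 ≥ 6 gives C(8,3) = 56; x_2 ≥ 6 gives C(8,3) = 56; x_3 ≥ 5 gives C(9,3) = 84; x_4 ≥ 3 gives C(11,3) = 165. Together 361.
Add back pairs where two caps are both exceeded: 0 + 1 + 10 + 1 + 10 + 20 = 42.
By inclusion–exclusion the count is 364 − 361 + 42 = 45.

45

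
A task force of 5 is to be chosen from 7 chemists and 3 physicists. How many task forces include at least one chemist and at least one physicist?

Total 5-person selections from all 10: C(10,5) = 252.
Selections missing a whole group: no chemists → C(3,5) = 0; no physicists → C(7,5) = 21.
Both groups omitted at once is impossible, so 252 − 21 = 231.

231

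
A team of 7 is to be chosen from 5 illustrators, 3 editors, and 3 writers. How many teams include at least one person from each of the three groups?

314

Total 7-person selections from all 11: C(11,7) = 330.
Subtract selections that omit an entire group: no illustrators → C(6,7) = 0; no editors → C(8,7) = 8; no writers → C(8,7) = 8.
Add back selections omitting two groups (i.e. drawn from a single group): C(5,7) + C(3,7) + C(3,7) = 0.
By inclusion–exclusion: 330 − 16 + 0 = 314.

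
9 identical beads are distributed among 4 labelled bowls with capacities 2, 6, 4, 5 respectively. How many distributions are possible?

76

Ignoring the caps, the number of non-negative solutions to x_1+…+x_4 = 9 is C(12,3) = 220.
Subtract solutions that violate a single cap (substitute x_i' = x_i − (cap_i+1)): x_1 ≥ 3 gives C(9,3) = 84; x_2 ≥ 7 gives C(5,3) = 10; x_3 ≥ 5 gives C(7,3) = 35; x_4 ≥ 6 gives C(6,3) = 20. Together 149.
Add back pairs where two caps are both exceeded: 0 + 4 + 1 + 0 + 0 + 0 = 5.
By inclusion–exclusion the count is 220 − 149 + 5 = 76.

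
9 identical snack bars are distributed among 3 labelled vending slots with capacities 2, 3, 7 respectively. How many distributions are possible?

9

By stars and bars, unrestricted non-negative solutions to x_1+…+x_3 = 9 number C(9+2,2) = 55.
Subtract solutions that violate a single cap (substitute x_i' = x_i − (cap_i+1)): x_1 ≥ 3 gives C(8,2) = 28; x_2 ≥ 4 gives C(7,2) = 21; x_3 ≥ 8 gives C(3,2) = 3. Together 52.
Add back pairs where two caps are both exceeded: 6 + 0 + 0 = 6.
By inclusion–exclusion the count is 55 − 52 + 6 = 9.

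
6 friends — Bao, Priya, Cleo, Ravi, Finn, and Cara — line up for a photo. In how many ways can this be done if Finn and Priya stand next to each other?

Treat {Finn, Priya} as a single unit. There are 5 units to order, and the pair itself can be ordered 2 ways.
So the count is 2·(5)! = 240.

240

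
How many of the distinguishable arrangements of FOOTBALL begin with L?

2520

Fix L in the first position and arrange the remaining 7 letters.
Those 7 letters have O appearing twice, giving (7)!/(2!) = 2520.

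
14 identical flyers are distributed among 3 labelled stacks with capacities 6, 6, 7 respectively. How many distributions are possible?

By stars and bars, unrestricted non-negative solutions to x_1+…+x_3 = 14 number C(14+2,2) = 120.
Subtract solutions that violate a single cap (substitute x_i' = x_i − (cap_i+1)): x_1 ≥ 7 gives C(9,2) = 36; x_2 ≥ 7 gives C(9,2) = 36; x_3 ≥ 8 gives C(8,2) = 28. Together 100.
Add back pairs where two caps are both exceeded: 1 + 0 + 0 = 1.
By inclusion–exclusion the count is 120 − 100 + 1 = 21.

21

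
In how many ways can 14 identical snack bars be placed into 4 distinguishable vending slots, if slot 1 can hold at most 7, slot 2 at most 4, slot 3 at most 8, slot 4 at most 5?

Ignoring the caps, the number of non-negative solutions to x_1+…+x_4 = 14 is C(17,3) = 680.
Subtract solutions that violate a single cap (substitute x_i' = x_i − (cap_i+1)): x_1 ≥ 8 gives C(9,3) = 84; x_2 ≥ 5 gives C(12,3) = 220; x_3 ≥ 9 gives C(8,3) = 56; x_4 ≥ 6 gives C(11,3) = 165. Together 525.
Add back pairs where two caps are both exceeded: 4 + 0 + 1 + 1 + 20 + 0 = 26.
By inclusion–exclusion the count is 680 − 525 + 26 = 181.

181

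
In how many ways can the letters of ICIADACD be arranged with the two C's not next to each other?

1890

There are 8!/(2!·2!·2!·2!) = 2520 arrangements of ICIADACD in total.
Arrangements with the C's together: treat CC as one letter, giving (7)!/(2!·2!·2!) = 630.
Subtracting, 2520 − 630 = 1890 arrangements keep the C's apart.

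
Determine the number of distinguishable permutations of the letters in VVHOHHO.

210

The 7 letters of VVHOHHO have repeats: H appearing 3 times, O appearing twice, and V appearing twice.
Dividing 7! = 5040 by 3!·2!·2! = 24 for the repeated letters gives 210.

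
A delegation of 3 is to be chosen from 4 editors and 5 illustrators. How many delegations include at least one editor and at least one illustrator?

70

Unrestricted: C(9,3) = 84 ways to pick any 3 of the 9.
Subtract selections that omit an entire group: no editors → C(5,3) = 10; no illustrators → C(4,3) = 4.
Both groups omitted at once is impossible, so 84 − 14 = 70.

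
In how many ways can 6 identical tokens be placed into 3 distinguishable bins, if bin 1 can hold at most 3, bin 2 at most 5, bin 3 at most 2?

Without the upper bounds there are C(8,2) = 28 ways to split 6 among 3 bins.
Subtract solutions that violate a single cap (substitute x_i' = x_i − (cap_i+1)): x_1 ≥ 4 gives C(4,2) = 6; x_2 ≥ 6 gives C(2,2) = 1; x_3 ≥ 3 gives C(5,2) = 10. Together 17.
No two caps can be exceeded simultaneously, so the pair terms are all 0.
By inclusion–exclusion the count is 28 − 17 + 0 = 11.

11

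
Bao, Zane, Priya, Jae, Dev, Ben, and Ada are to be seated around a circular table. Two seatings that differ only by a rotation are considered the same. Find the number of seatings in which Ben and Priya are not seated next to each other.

480

All circular seatings of 7 people number (6)! = 720.
Seatings with Ben beside Priya: treat them as a block with 2 internal orders, giving 2 × (5)! = 240.
Subtracting, 720 − 240 = 480.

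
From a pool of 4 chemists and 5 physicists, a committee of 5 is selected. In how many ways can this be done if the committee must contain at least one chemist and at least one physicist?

With no constraint there are C(9,5) = 126 possible selections.
Subtract selections that omit an entire group: no chemists → C(5,5) = 1; no physicists → C(4,5) = 0.
Both groups omitted at once is impossible, so 126 − 1 = 125.

125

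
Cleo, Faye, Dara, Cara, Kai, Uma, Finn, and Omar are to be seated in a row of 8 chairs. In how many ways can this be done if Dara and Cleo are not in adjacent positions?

Of the 8! = 40320 arrangements, those with Dara and Cleo adjacent number 2 × 7! = 10080 (treat the pair as a block with 2 internal orders).
So 40320 − 10080 = 30240 arrangements keep them apart.

30240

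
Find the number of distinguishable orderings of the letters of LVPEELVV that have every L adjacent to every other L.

420

Treat the 2 copies of L as a single block. The multiset to arrange is then {LL, E, E, P, V, V, V}, 7 items in all.
That gives (7)!/(3!·2!) = 420 arrangements.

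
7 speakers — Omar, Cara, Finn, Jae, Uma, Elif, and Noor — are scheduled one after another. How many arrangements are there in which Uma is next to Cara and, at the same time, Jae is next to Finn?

480

Treat {Uma,Cara} as one block (2 orders) and {Jae,Finn} as another (2 orders).
That leaves 5 units to arrange: 2 × 2 × 5! = 4 × 120 = 480.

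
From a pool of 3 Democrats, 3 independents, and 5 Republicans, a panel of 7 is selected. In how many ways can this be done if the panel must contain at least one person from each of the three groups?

314

With no constraint there are C(11,7) = 330 possible selections.
Selections missing a whole group: no Democrats → C(8,7) = 8; no independents → C(8,7) = 8; no Republicans → C(6,7) = 0.
Add back selections omitting two groups (i.e. drawn from a single group): C(3,7) + C(3,7) + C(5,7) = 0.
By inclusion–exclusion: 330 − 16 + 0 = 314.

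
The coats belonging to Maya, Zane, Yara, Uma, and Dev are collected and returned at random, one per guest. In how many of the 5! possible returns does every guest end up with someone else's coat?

44

Count assignments avoiding every fixed point. For any j of the 5 guests fixed to their own coat, the other 5−j can be arranged in (5−j)! ways.
By inclusion–exclusion this is Σ_{j=0}^{5} (−1)^j C(5,j)·(5−j)!.
Computing: 120 − 120 + 60 − 20 + 5 − 1 = 44.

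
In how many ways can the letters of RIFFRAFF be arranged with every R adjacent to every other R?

Treat the 2 copies of R as a single block. The multiset to arrange is then {RR, A, F, F, F, F, I}, 7 items in all.
That gives (7)!/(4!) = 210 arrangements.

210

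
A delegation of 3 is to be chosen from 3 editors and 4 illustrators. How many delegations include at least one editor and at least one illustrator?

30

Unrestricted: C(7,3) = 35 ways to pick any 3 of the 7.
Subtract selections that omit an entire group: no editors → C(4,3) = 4; no illustrators → C(3,3) = 1.
Both groups omitted at once is impossible, so 35 − 5 = 30.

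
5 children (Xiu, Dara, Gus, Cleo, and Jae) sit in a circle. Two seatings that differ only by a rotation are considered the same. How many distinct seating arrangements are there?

24

Fix one person's seat to break rotational symmetry; the remaining 4 people can be arranged in (4)! = 24 ways.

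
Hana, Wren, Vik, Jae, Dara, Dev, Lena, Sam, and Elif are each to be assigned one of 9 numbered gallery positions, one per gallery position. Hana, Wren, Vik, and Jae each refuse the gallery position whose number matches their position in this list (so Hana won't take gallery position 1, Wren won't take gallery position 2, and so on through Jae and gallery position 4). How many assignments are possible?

Let Aᵢ (for 1 ≤ i ≤ 4) be the placements that put person i in their forbidden gallery position. Any j of these fix j positions, leaving (9−j)! ways to fill the rest, and there are C(4,j) ways to pick which j.
By inclusion–exclusion, the number of valid placements is Σ_{j=0}^{4} (−1)^j C(4,j)·(9−j)!.
Computing: 362880 − 161280 + 30240 − 2880 + 120 = 229080.

229080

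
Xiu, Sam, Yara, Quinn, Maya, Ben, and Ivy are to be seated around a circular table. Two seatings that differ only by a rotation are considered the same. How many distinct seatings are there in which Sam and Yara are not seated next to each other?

480

All circular seatings of 7 people number (6)! = 720.
Those with Sam next to Yara: fuse the pair into one unit and seat 6 units around a circle — 2·(5)! = 240.
Subtracting, 720 − 240 = 480.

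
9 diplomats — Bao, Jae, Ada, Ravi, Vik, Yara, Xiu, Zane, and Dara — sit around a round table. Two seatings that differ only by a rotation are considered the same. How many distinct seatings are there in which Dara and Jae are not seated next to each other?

All circular seatings of 9 people number (8)! = 40320.
Seatings with Dara beside Jae: treat them as a block with 2 internal orders, giving 2 × (7)! = 10080.
Subtracting, 40320 − 10080 = 30240.

30240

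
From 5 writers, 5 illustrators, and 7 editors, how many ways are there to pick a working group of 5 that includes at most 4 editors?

6167

Split by how many editors are chosen (0 through 4).
Sum: C(7,0)·C(10,5) + C(7,1)·C(10,4) + C(7,2)·C(10,3) + C(7,3)·C(10,2) + C(7,4)·C(10,1) = 252 + 1470 + 2520 + 1575 + 350 = 6167.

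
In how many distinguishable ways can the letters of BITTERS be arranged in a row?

The 7 letters of BITTERS have repeats: T appearing twice.
The number of distinct arrangements is 7!/(2!) = 5040/2 = 2520.

2520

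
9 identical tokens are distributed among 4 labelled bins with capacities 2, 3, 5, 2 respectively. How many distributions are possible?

By stars and bars, unrestricted non-negative solutions to x_1+…+x_4 = 9 number C(9+3,3) = 220.
Subtract solutions that violate a single cap (substitute x_i' = x_i − (cap_i+1)): x_1 ≥ 3 gives C(9,3) = 84; x_2 ≥ 4 gives C(8,3) = 56; x_3 ≥ 6 gives C(6,3) = 20; x_4 ≥ 3 gives C(9,3) = 84. Together 244.
Add back pairs where two caps are both exceeded: 10 + 1 + 20 + 0 + 10 + 1 = 42.
By inclusion–exclusion the count is 220 − 244 + 42 = 18.

18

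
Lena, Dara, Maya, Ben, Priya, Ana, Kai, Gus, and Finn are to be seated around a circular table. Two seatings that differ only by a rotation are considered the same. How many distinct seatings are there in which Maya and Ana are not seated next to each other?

30240

Without the restriction there are (8)! = 40320 seatings.
Seatings with Maya beside Ana: treat them as a block with 2 internal orders, giving 2 × (7)! = 10080.
Subtracting, 40320 − 10080 = 30240.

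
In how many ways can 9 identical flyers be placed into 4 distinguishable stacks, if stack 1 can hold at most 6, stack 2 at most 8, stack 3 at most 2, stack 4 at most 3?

79

Without the upper bounds there are C(12,3) = 220 ways to split 9 among 4 stacks.
Subtract solutions that violate a single cap (substitute x_i' = x_i − (cap_i+1)): x_1 ≥ 7 gives C(5,3) = 10; x_2 ≥ 9 gives C(3,3) = 1; x_3 ≥ 3 gives C(9,3) = 84; x_4 ≥ 4 gives C(8,3) = 56. Together 151.
Add back pairs where two caps are both exceeded: 0 + 0 + 0 + 0 + 0 + 10 = 10.
By inclusion–exclusion the count is 220 − 151 + 10 = 79.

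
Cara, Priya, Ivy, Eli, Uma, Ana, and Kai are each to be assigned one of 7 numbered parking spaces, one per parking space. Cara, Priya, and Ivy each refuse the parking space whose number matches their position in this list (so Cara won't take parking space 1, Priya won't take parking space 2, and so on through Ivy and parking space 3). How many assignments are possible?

3216

Let Aᵢ (for i ∈ {1, 2, 3}) be the placements that put person i in their forbidden parking space. Any j of these fix j positions, leaving (7−j)! ways to fill the rest, and there are C(3,j) ways to pick which j.
By inclusion–exclusion, the number of valid placements is Σ_{j=0}^{3} (−1)^j C(3,j)·(7−j)!.
Computing: 5040 − 2160 + 360 − 24 = 3216.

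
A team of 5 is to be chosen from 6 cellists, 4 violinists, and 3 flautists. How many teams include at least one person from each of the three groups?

With no constraint there are C(13,5) = 1287 possible selections.
Subtract selections that omit an entire group: no cellists → C(7,5) = 21; no violinists → C(9,5) = 126; no flautists → C(10,5) = 252.
Add back selections omitting two groups (i.e. drawn from a single group): C(6,5) + C(4,5) + C(3,5) = 6.
By inclusion–exclusion: 1287 − 399 + 6 = 894.

894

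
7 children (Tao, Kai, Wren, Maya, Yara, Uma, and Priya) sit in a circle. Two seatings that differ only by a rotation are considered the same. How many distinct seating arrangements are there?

720

Seat Tao anywhere (absorbing the rotational symmetry), then permute the other 6: (6)! = 720.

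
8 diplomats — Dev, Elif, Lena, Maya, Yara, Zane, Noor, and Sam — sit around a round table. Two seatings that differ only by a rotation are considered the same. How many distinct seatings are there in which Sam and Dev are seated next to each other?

1440

Glue Sam and Dev into a block (2 internal orders). Seating 7 units around a circle gives (6)! arrangements.
So 2 × (6)! = 2 × 720 = 1440.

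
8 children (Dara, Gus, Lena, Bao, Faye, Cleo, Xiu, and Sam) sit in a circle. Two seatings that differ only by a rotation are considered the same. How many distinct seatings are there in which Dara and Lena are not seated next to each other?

3600

All circular seatings of 8 people number (7)! = 5040.
Seatings with Dara beside Lena: treat them as a block with 2 internal orders, giving 2 × (6)! = 1440.
Subtracting, 5040 − 1440 = 3600.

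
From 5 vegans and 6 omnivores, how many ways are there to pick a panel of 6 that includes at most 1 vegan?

31

Split by how many vegans are chosen (0 through 1).
Sum: C(5,0)·C(6,6) + C(5,1)·C(6,5) = 1 + 30 = 31.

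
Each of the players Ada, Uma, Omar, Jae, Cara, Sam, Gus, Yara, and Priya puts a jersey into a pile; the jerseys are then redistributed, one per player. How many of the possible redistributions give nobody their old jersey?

Count assignments avoiding every fixed point. For any j of the 9 players fixed to their old jersey, the other 9−j can be arranged in (9−j)! ways.
By inclusion–exclusion this is Σ_{j=0}^{9} (−1)^j C(9,j)·(9−j)!.
Computing: 362880 − 362880 + 181440 − 60480 + 15120 − 3024 + 504 − 72 + 9 − 1 = 133496.

133496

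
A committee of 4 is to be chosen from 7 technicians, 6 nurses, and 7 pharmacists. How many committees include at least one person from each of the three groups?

Unrestricted: C(20,4) = 4845 ways to pick any 4 of the 20.
Subtract selections that omit an entire group: no technicians → C(13,4) = 715; no nurses → C(14,4) = 1001; no pharmacists → C(13,4) = 715.
Add back selections omitting two groups (i.e. drawn from a single group): C(7,4) + C(6,4) + C(7,4) = 85.
By inclusion–exclusion: 4845 − 2431 + 85 = 2499.

2499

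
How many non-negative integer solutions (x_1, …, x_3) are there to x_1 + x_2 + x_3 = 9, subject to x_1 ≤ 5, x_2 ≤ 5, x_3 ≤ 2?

Ignoring the caps, the number of non-negative solutions to x_1+…+x_3 = 9 is C(11,2) = 55.
Subtract solutions that violate a single cap (substitute x_i' = x_i − (cap_i+1)): x_1 ≥ 6 gives C(5,2) = 10; x_2 ≥ 6 gives C(5,2) = 10; x_3 ≥ 3 gives C(8,2) = 28. Together 48.
Add back pairs where two caps are both exceeded: 0 + 1 + 1 = 2.
By inclusion–exclusion the count is 55 − 48 + 2 = 9.

9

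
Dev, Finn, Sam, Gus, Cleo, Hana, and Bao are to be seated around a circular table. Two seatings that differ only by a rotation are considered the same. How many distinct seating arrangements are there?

720

Around a circle, 7 distinct people have 7!/7 = (6)! = 720 rotationally distinct seatings.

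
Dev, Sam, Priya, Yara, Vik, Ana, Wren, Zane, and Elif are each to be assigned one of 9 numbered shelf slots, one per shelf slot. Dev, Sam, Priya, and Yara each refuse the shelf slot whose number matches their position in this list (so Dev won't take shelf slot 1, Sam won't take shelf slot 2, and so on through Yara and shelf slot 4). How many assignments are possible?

Let Aᵢ (for 1 ≤ i ≤ 4) be the placements that put person i in their forbidden shelf slot. Any j of these fix j positions, leaving (9−j)! ways to fill the rest, and there are C(4,j) ways to pick which j.
By inclusion–exclusion, the number of valid placements is Σ_{j=0}^{4} (−1)^j C(4,j)·(9−j)!.
Computing: 362880 − 161280 + 30240 − 2880 + 120 = 229080.

229080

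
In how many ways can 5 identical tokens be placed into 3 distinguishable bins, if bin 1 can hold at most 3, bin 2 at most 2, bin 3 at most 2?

Ignoring the caps, the number of non-negative solutions to x_1+…+x_3 = 5 is C(7,2) = 21.
Subtract solutions that violate a single cap (substitute x_i' = x_i − (cap_i+1)): x_1 ≥ 4 gives C(3,2) = 3; x_2 ≥ 3 gives C(4,2) = 6; x_3 ≥ 3 gives C(4,2) = 6. Together 15.
No two caps can be exceeded simultaneously, so the pair terms are all 0.
By inclusion–exclusion the count is 21 − 15 + 0 = 6.

6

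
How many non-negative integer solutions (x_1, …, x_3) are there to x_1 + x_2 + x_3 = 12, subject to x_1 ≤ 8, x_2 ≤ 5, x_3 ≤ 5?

26

Ignoring the caps, the number of non-negative solutions to x_1+…+x_3 = 12 is C(14,2) = 91.
Subtract solutions that violate a single cap (substitute x_i' = x_i − (cap_i+1)): x_1 ≥ 9 gives C(5,2) = 10; x_2 ≥ 6 gives C(8,2) = 28; x_3 ≥ 6 gives C(8,2) = 28. Together 66.
Add back pairs where two caps are both exceeded: 0 + 0 + 1 = 1.
By inclusion–exclusion the count is 91 − 66 + 1 = 26.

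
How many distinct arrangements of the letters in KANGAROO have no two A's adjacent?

Total arrangements of KANGAROO: 8!/(2!·2!) = 10080.
Arrangements with the A's together: treat AA as one letter, giving (7)!/(2!) = 2520.
Subtracting, 10080 − 2520 = 7560 arrangements keep the A's apart.

7560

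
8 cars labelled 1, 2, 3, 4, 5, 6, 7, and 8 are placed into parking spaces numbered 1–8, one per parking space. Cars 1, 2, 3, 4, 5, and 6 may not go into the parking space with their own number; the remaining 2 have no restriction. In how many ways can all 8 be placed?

Let Aᵢ (for 1 ≤ i ≤ 6) be the placements that put car i in its forbidden parking space. Any j of these fix j positions, leaving (8−j)! ways to fill the rest, and there are C(6,j) ways to pick which j.
By inclusion–exclusion, the number of valid placements is Σ_{j=0}^{6} (−1)^j C(6,j)·(8−j)!.
Computing: 40320 − 30240 + 10800 − 2400 + 360 − 36 + 2 = 18806.

18806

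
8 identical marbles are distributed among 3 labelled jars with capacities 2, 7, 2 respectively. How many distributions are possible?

Without the upper bounds there are C(10,2) = 45 ways to split 8 among 3 jars.
Subtract solutions that violate a single cap (substitute x_i' = x_i − (cap_i+1)): x_1 ≥ 3 gives C(7,2) = 21; x_2 ≥ 8 gives C(2,2) = 1; x_3 ≥ 3 gives C(7,2) = 21. Together 43.
Add back pairs where two caps are both exceeded: 0 + 6 + 0 = 6.
By inclusion–exclusion the count is 45 − 43 + 6 = 8.

8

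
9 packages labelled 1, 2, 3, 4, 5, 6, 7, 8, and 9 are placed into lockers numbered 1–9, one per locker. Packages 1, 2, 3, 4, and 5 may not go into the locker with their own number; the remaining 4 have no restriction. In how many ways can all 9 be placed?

205056

Let Aᵢ (for 1 ≤ i ≤ 5) be the placements that put package i in its forbidden locker. Any j of these fix j positions, leaving (9−j)! ways to fill the rest, and there are C(5,j) ways to pick which j.
By inclusion–exclusion, the number of valid placements is Σ_{j=0}^{5} (−1)^j C(5,j)·(9−j)!.
Computing: 362880 − 201600 + 50400 − 7200 + 600 − 24 = 205056.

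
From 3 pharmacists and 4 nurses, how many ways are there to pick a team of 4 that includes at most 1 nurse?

4

Split by how many nurses are chosen (0 through 1).
Sum: C(4,0)·C(3,4) + C(4,1)·C(3,3) = 0 + 4 = 4.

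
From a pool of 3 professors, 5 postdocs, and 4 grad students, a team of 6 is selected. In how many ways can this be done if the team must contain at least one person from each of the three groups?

805

Unrestricted: C(12,6) = 924 ways to pick any 6 of the 12.
Subtract selections that omit an entire group: no professors → C(9,6) = 84; no postdocs → C(7,6) = 7; no grad students → C(8,6) = 28.
Add back selections omitting two groups (i.e. drawn from a single group): C(3,6) + C(5,6) + C(4,6) = 0.
By inclusion–exclusion: 924 − 119 + 0 = 805.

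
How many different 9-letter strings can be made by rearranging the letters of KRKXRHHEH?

15120

Letter multiplicities in KRKXRHHEH: E×1, H×3, K×2, R×2, X×1.
The number of distinct arrangements is 9!/(3!·2!·2!) = 362880/24 = 15120.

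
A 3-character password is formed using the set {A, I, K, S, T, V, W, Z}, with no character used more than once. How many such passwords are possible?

With no repetition, fill the 3 characters in order: 8 choices, then 7, down to 6.
8 × 7 × 6 = 336.

336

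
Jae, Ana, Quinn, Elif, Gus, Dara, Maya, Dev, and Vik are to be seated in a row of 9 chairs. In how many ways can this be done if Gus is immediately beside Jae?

80640

Treat {Gus, Jae} as a single unit. There are 8 units to order, and the pair itself can be ordered 2 ways.
So the count is 2·(8)! = 80640.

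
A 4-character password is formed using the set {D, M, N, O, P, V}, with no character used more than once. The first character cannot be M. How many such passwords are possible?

The first character has 6−1 = 5 choices (anything except M).
The remaining 3 characters are filled from the other 5 symbols without repetition: 5 × 4 × 3 = 60.
Total: 5 × 60 = 300.

300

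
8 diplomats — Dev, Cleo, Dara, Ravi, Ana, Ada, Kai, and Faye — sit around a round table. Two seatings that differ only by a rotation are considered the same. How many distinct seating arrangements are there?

5040

Fix one person's seat to break rotational symmetry; the remaining 7 people can be arranged in (7)! = 5040 ways.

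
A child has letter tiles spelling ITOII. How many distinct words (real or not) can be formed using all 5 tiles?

20

Letter multiplicities in ITOII: I×3, O×1, T×1.
So there are 5! / (3!) = 20 distinguishable arrangements.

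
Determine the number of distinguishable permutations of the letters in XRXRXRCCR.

XRXRXRCCR has 9 letters with C appearing twice, R appearing 4 times, and X appearing 3 times.
The number of distinct arrangements is 9!/(4!·3!·2!) = 362880/288 = 1260.

1260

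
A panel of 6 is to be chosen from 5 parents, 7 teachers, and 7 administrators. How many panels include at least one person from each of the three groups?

22295

Total 6-person selections from all 19: C(19,6) = 27132.
Selections missing a whole group: no parents → C(14,6) = 3003; no teachers → C(12,6) = 924; no administrators → C(12,6) = 924.
Add back selections omitting two groups (i.e. drawn from a single group): C(5,6) + C(7,6) + C(7,6) = 14.
By inclusion–exclusion: 27132 − 4851 + 14 = 22295.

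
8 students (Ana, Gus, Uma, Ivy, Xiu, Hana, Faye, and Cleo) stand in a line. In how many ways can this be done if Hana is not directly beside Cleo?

30240

There are 8! = 40320 arrangements in all. If Hana and Cleo are adjacent, merging them into one block gives 2·(7)! = 10080 arrangements.
Complementary counting: 40320 − 10080 = 30240.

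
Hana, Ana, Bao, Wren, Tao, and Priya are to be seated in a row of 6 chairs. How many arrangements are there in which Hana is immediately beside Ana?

Place the 4 others and the Hana-Ana pair as 5 objects in a line; the pair has 2 internal arrangements.
That gives 2 × 5! = 2 × 120 = 240.

240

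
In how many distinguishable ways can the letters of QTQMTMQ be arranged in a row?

Letter multiplicities in QTQMTMQ: M×2, Q×3, T×2.
So there are 7! / (3!·2!·2!) = 210 distinguishable arrangements.

210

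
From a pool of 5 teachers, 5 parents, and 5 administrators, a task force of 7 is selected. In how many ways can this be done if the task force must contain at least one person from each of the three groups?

With no constraint there are C(15,7) = 6435 possible selections.
Subtract selections that omit an entire group: no teachers → C(10,7) = 120; no parents → C(10,7) = 120; no administrators → C(10,7) = 120.
Add back selections omitting two groups (i.e. drawn from a single group): C(5,7) + C(5,7) + C(5,7) = 0.
By inclusion–exclusion: 6435 − 360 + 0 = 6075.

6075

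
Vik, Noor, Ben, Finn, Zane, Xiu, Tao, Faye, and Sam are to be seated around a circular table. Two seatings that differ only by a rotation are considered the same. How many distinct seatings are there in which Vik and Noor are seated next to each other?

10080

Glue Vik and Noor into a block (2 internal orders). Seating 8 units around a circle gives (7)! arrangements.
So 2 × (7)! = 2 × 5040 = 10080.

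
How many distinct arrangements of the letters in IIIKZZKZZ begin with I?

With the first slot taken by I, it remains to arrange the other 8 letters (IIKZZKZZ).
Those 8 letters have I appearing twice, K appearing twice, and Z appearing 4 times, giving (8)!/(4!·2!·2!) = 420.

420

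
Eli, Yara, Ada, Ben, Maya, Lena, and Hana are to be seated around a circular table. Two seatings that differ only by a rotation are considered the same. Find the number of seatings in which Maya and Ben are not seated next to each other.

480

All circular seatings of 7 people number (6)! = 720.
Those with Maya next to Ben: fuse the pair into one unit and seat 6 units around a circle — 2·(5)! = 240.
Subtracting, 720 − 240 = 480.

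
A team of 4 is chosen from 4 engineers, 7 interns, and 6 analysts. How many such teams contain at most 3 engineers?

Split by how many engineers are chosen (0 through 3).
Sum: C(4,0)·C(13,4) + C(4,1)·C(13,3) + C(4,2)·C(13,2) + C(4,3)·C(13,1) = 715 + 1144 + 468 + 52 = 2379.

2379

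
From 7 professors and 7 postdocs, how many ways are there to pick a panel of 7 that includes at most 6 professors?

3431

Split by how many professors are chosen (0 through 6).
Sum: C(7,0)·C(7,7) + C(7,1)·C(7,6) + C(7,2)·C(7,5) + C(7,3)·C(7,4) + C(7,4)·C(7,3) + C(7,5)·C(7,2) + C(7,6)·C(7,1) = 1 + 49 + 441 + 1225 + 1225 + 441 + 49 = 3431.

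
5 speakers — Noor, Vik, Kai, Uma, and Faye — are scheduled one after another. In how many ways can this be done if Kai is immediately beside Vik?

Glue Kai and Vik into one block (2 internal orders), leaving 4 units to arrange in a row.
So the count is 2·(4)! = 48.

48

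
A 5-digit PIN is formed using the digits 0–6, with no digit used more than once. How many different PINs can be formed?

This is a permutation of 5 out of 7: P(7,5) = 7!/2!.
7 × 6 × 5 × 4 × 3 = 2520.

2520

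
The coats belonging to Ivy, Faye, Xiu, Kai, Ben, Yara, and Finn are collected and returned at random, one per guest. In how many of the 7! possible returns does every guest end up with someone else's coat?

1854

Let Aᵢ be the assignments in which guest i gets their own coat. We want the size of the complement of A₁∪…∪A_7.
By inclusion–exclusion this is Σ_{j=0}^{7} (−1)^j C(7,j)·(7−j)!.
Computing: 5040 − 5040 + 2520 − 840 + 210 − 42 + 7 − 1 = 1854.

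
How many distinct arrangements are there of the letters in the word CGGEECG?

210

The 7 letters of CGGEECG have repeats: C appearing twice, E appearing twice, and G appearing 3 times.
Dividing 7! = 5040 by 3!·2!·2! = 24 for the repeated letters gives 210.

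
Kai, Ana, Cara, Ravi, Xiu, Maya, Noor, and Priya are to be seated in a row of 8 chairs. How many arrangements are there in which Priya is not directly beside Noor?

30240

There are 8! = 40320 arrangements in all. If Priya and Noor are adjacent, merging them into one block gives 2·(7)! = 10080 arrangements.
Complementary counting: 40320 − 10080 = 30240.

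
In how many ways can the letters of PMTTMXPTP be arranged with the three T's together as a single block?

Treat the 3 copies of T as a single block. The multiset to arrange is then {TTT, M, M, P, P, P, X}, 7 items in all.
That gives (7)!/(3!·2!) = 420 arrangements.

420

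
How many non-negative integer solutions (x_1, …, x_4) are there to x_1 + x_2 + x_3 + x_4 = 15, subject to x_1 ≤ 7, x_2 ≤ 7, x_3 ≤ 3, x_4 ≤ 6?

124

By stars and bars, unrestricted non-negative solutions to x_1+…+x_4 = 15 number C(15+3,3) = 816.
Subtract solutions that violate a single cap (substitute x_i' = x_i − (cap_i+1)): x_1 ≥ 8 gives C(10,3) = 120; x_2 ≥ 8 gives C(10,3) = 120; x_3 ≥ 4 gives C(14,3) = 364; x_4 ≥ 7 gives C(11,3) = 165. Together 769.
Add back pairs where two caps are both exceeded: 0 + 20 + 1 + 20 + 1 + 35 = 77.
By inclusion–exclusion the count is 816 − 769 + 77 = 124.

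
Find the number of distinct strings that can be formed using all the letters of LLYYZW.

The 6 letters of LLYYZW have repeats: L appearing twice and Y appearing twice.
The number of distinct arrangements is 6!/(2!·2!) = 720/4 = 180.

180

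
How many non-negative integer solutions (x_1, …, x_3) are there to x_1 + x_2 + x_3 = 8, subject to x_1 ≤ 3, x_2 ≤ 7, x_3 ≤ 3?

Ignoring the caps, the number of non-negative solutions to x_1+…+x_3 = 8 is C(10,2) = 45.
Subtract solutions that violate a single cap (substitute x_i' = x_i − (cap_i+1)): x_1 ≥ 4 gives C(6,2) = 15; x_2 ≥ 8 gives C(2,2) = 1; x_3 ≥ 4 gives C(6,2) = 15. Together 31.
Add back pairs where two caps are both exceeded: 0 + 1 + 0 = 1.
By inclusion–exclusion the count is 45 − 31 + 1 = 15.

15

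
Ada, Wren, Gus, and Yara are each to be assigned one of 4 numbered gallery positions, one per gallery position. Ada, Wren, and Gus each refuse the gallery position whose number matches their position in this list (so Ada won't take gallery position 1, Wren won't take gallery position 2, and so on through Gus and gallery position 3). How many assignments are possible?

11

Let Aᵢ (for i ∈ {1, 2, 3}) be the placements that put person i in their forbidden gallery position. Any j of these fix j positions, leaving (4−j)! ways to fill the rest, and there are C(3,j) ways to pick which j.
By inclusion–exclusion, the number of valid placements is Σ_{j=0}^{3} (−1)^j C(3,j)·(4−j)!.
Computing: 24 − 18 + 6 − 1 = 11.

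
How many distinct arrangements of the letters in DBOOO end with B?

4

With the last slot taken by B, it remains to arrange the other 4 letters (DOOO).
Those 4 letters have O appearing 3 times, giving (4)!/(3!) = 4.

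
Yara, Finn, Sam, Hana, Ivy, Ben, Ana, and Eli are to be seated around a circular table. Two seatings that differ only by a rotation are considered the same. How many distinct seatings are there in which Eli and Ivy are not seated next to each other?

3600

All circular seatings of 8 people number (7)! = 5040.
Those with Eli next to Ivy: fuse the pair into one unit and seat 7 units around a circle — 2·(6)! = 1440.
Subtracting, 5040 − 1440 = 3600.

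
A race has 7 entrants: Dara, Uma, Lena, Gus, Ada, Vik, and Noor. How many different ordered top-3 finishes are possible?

210

There are 7 choices for 1st place, 6 for 2nd, and 5 for 3rd.
That gives 7 × 6 × 5 = 210.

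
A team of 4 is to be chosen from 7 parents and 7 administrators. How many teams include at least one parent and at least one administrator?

931

Unrestricted: C(14,4) = 1001 ways to pick any 4 of the 14.
Subtract selections that omit an entire group: no parents → C(7,4) = 35; no administrators → C(7,4) = 35.
Both groups omitted at once is impossible, so 1001 − 70 = 931.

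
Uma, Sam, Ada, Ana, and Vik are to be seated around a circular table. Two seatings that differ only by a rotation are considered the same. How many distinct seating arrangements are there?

Around a circle, 5 distinct people have 5!/5 = (4)! = 24 rotationally distinct seatings.

24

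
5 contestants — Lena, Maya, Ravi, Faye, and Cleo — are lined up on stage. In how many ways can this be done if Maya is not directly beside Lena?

72

There are 5! = 120 arrangements in all. If Maya and Lena are adjacent, merging them into one block gives 2·(4)! = 48 arrangements.
Complementary counting: 120 − 48 = 72.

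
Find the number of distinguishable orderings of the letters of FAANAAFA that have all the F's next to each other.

42

Treat the 2 copies of F as a single block. The multiset to arrange is then {FF, A, A, A, A, A, N}, 7 items in all.
That gives (7)!/(5!) = 42 arrangements.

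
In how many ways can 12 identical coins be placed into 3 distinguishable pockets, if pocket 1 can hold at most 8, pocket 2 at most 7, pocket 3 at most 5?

Without the upper bounds there are C(14,2) = 91 ways to split 12 among 3 pockets.
Subtract solutions that violate a single cap (substitute x_i' = x_i − (cap_i+1)): x_1 ≥ 9 gives C(5,2) = 10; x_2 ≥ 8 gives C(6,2) = 15; x_3 ≥ 6 gives C(8,2) = 28. Together 53.
No two caps can be exceeded simultaneously, so the pair terms are all 0.
By inclusion–exclusion the count is 91 − 53 + 0 = 38.

38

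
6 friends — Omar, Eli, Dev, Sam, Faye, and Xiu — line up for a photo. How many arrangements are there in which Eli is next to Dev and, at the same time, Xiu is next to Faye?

Treat {Eli,Dev} as one block (2 orders) and {Xiu,Faye} as another (2 orders).
That leaves 4 units to arrange: 2 × 2 × 4! = 4 × 24 = 96.

96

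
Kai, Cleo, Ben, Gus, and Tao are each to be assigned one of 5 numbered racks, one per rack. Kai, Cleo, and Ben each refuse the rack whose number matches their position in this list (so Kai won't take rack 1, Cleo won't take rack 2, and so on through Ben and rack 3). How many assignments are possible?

64

Let Aᵢ (for i ∈ {1, 2, 3}) be the placements that put person i in their forbidden rack. Any j of these fix j positions, leaving (5−j)! ways to fill the rest, and there are C(3,j) ways to pick which j.
By inclusion–exclusion, the number of valid placements is Σ_{j=0}^{3} (−1)^j C(3,j)·(5−j)!.
Computing: 120 − 72 + 18 − 2 = 64.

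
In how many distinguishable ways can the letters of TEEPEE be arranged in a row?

30

Letter multiplicities in TEEPEE: E×4, P×1, T×1.
Dividing 6! = 720 by 4! = 24 for the repeated letters gives 30.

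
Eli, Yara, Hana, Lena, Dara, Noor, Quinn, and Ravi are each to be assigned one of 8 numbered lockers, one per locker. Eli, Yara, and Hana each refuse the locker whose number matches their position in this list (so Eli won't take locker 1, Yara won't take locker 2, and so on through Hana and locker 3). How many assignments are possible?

Let Aᵢ (for i ∈ {1, 2, 3}) be the placements that put person i in their forbidden locker. Any j of these fix j positions, leaving (8−j)! ways to fill the rest, and there are C(3,j) ways to pick which j.
By inclusion–exclusion, the number of valid placements is Σ_{j=0}^{3} (−1)^j C(3,j)·(8−j)!.
Computing: 40320 − 15120 + 2160 − 120 = 27240.

27240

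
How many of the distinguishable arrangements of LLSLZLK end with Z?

Fix Z in the last position and arrange the remaining 6 letters.
Those 6 letters have L appearing 4 times, giving (6)!/(4!) = 30.

30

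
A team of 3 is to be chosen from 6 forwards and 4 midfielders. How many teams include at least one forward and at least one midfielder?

Unrestricted: C(10,3) = 120 ways to pick any 3 of the 10.
Selections missing a whole group: no forwards → C(4,3) = 4; no midfielders → C(6,3) = 20.
Both groups omitted at once is impossible, so 120 − 24 = 96.

96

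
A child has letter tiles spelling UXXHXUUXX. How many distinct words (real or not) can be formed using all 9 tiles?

504

Letter multiplicities in UXXHXUUXX: H×1, U×3, X×5.
So there are 9! / (5!·3!) = 504 distinguishable arrangements.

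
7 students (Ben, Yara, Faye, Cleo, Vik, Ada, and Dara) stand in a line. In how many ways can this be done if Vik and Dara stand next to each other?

Glue Vik and Dara into one block (2 internal orders), leaving 6 units to arrange in a row.
So the count is 2·(6)! = 1440.

1440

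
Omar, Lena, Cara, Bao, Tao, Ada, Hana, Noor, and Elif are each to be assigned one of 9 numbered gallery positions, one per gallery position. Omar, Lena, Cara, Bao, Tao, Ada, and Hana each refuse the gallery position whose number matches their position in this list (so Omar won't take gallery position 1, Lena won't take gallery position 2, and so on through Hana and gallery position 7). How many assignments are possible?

165016

Let Aᵢ (for 1 ≤ i ≤ 7) be the placements that put person i in their forbidden gallery position. Any j of these fix j positions, leaving (9−j)! ways to fill the rest, and there are C(7,j) ways to pick which j.
By inclusion–exclusion, the number of valid placements is Σ_{j=0}^{7} (−1)^j C(7,j)·(9−j)!.
Computing: 362880 − 282240 + 105840 − 25200 + 4200 − 504 + 42 − 2 = 165016.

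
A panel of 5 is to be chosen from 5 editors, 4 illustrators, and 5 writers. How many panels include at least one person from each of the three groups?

1500

Total 5-person selections from all 14: C(14,5) = 2002.
Subtract selections that omit an entire group: no editors → C(9,5) = 126; no illustrators → C(10,5) = 252; no writers → C(9,5) = 126.
Add back selections omitting two groups (i.e. drawn from a single group): C(5,5) + C(4,5) + C(5,5) = 2.
By inclusion–exclusion: 2002 − 504 + 2 = 1500.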